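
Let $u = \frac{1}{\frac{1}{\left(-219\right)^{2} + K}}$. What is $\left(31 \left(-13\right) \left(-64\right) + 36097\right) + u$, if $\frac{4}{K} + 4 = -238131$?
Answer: $\frac{26159129746}{238135} \approx 1.0985 \cdot 10^{5}$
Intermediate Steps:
$K = - \frac{4}{238135}$ ($K = \frac{4}{-4 - 238131} = \frac{4}{-238135} = 4 \left(- \frac{1}{238135}\right) = - \frac{4}{238135} \approx -1.6797 \cdot 10^{-5}$)
$u = \frac{11421192731}{238135}$ ($u = \frac{1}{\frac{1}{\left(-219\right)^{2} - \frac{4}{238135}}} = \frac{1}{\frac{1}{47961 - \frac{4}{238135}}} = \frac{1}{\frac{1}{\frac{11421192731}{238135}}} = \frac{1}{\frac{238135}{11421192731}} = \frac{11421192731}{238135} \approx 47961.0$)
$\left(31 \left(-13\right) \left(-64\right) + 36097\right) + u = \left(31 \left(-13\right) \left(-64\right) + 36097\right) + \frac{11421192731}{238135} = \left(\left(-403\right) \left(-64\right) + 36097\right) + \frac{11421192731}{238135} = \left(25792 + 36097\right) + \frac{11421192731}{238135} = 61889 + \frac{11421192731}{238135} = \frac{26159129746}{238135}$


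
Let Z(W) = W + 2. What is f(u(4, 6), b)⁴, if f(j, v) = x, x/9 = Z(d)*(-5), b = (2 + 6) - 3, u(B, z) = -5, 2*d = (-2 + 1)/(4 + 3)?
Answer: 2179240250625/38416 ≈ 5.6727e+7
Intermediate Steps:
d = -1/14 (d = ((-2 + 1)/(4 + 3))/2 = (-1/7)/2 = (-1*⅐)/2 = (½)*(-⅐) = -1/14 ≈ -0.071429)
Z(W) = 2 + W
b = 5 (b = 8 - 3 = 5)
x = -1215/14 (x = 9*((2 - 1/14)*(-5)) = 9*((27/14)*(-5)) = 9*(-135/14) = -1215/14 ≈ -86.786)
f(j, v) = -1215/14
f(u(4, 6), b)⁴ = (-1215/14)⁴ = 2179240250625/38416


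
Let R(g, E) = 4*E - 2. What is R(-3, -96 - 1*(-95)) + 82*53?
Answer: 4340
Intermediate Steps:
R(g, E) = -2 + 4*E
R(-3, -96 - 1*(-95)) + 82*53 = (-2 + 4*(-96 - 1*(-95))) + 82*53 = (-2 + 4*(-96 + 95)) + 4346 = (-2 + 4*(-1)) + 4346 = (-2 - 4) + 4346 = -6 + 4346 = 4340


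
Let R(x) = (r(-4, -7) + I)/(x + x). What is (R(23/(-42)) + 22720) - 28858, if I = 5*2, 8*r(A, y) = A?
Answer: -282747/46 ≈ -6146.7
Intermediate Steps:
r(A, y) = A/8
I = 10
R(x) = 19/(4*x) (R(x) = ((1/8)*(-4) + 10)/(x + x) = (-1/2 + 10)/((2*x)) = 19*(1/(2*x))/2 = 19/(4*x))
(R(23/(-42)) + 22720) - 28858 = (19/(4*((23/(-42)))) + 22720) - 28858 = (19/(4*((23*(-1/42)))) + 22720) - 28858 = (19/(4*(-23/42)) + 22720) - 28858 = ((19/4)*(-42/23) + 22720) - 28858 = (-399/46 + 22720) - 28858 = 1044721/46 - 28858 = -282747/46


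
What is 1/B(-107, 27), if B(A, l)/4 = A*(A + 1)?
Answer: 1/45368 ≈ 2.2042e-5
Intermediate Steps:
B(A, l) = 4*A*(1 + A) (B(A, l) = 4*(A*(A + 1)) = 4*(A*(1 + A)) = 4*A*(1 + A))
1/B(-107, 27) = 1/(4*(-107)*(1 - 107)) = 1/(4*(-107)*(-106)) = 1/45368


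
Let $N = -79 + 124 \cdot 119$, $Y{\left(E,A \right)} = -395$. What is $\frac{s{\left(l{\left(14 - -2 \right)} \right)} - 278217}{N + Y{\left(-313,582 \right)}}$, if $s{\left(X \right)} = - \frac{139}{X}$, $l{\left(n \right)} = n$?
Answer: $- \frac{4451611}{228512} \approx -19.481$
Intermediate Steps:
$N = 14677$ ($N = -79 + 14756 = 14677$)
$\frac{s{\left(l{\left(14 - -2 \right)} \right)} - 278217}{N + Y{\left(-313,582 \right)}} = \frac{- \frac{139}{14 - -2} - 278217}{14677 - 395} = \frac{- \frac{139}{14 + 2} - 278217}{14282} = \left(- \frac{139}{16} - 278217\right) \frac{1}{14282} = \left(- \frac{4451611}{16}\right) \frac{1}{14282} = - \frac{4451611}{228512}$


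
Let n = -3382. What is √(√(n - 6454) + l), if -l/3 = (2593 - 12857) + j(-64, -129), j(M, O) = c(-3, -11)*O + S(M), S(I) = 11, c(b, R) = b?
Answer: √(29598 + 2*I*√2459) ≈ 172.04 + 0.2882*I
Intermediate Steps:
j(M, O) = 11 - 3*O (j(M, O) = -3*O + 11 = 11 - 3*O)
l = 29598 (l = -3*((2593 - 12857) + (11 - 3*(-129))) = -3*(-10264 + (11 + 387)) = -3*(-10264 + 398) = -3*(-9866) = 29598)
√(√(n - 6454) + l) = √(√(-3382 - 6454) + 29598) = √(√(-9836) + 29598) = √(2*I*√2459 + 29598) = √(29598 + 2*I*√2459)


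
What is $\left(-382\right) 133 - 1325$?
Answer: $-52131$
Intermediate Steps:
$\left(-382\right) 133 - 1325 = -50806 - 1325 = -52131$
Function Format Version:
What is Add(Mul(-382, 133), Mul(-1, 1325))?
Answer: -52131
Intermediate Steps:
Add(Mul(-382, 133), Mul(-1, 1325)) = Add(-50806, -1325) = -52131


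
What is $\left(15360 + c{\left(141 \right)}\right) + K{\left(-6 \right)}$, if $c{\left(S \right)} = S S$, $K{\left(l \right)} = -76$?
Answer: $35165$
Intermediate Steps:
$c{\left(S \right)} = S^{2}$
$\left(15360 + c{\left(141 \right)}\right) + K{\left(-6 \right)} = \left(15360 + 141^{2}\right) - 76 = \left(15360 + 19881\right) - 76 = 35241 - 76 = 35165$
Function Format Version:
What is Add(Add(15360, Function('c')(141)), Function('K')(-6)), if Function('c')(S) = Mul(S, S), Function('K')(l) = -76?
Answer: 35165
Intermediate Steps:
Function('c')(S) = Pow(S, 2)
Add(Add(15360, Function('c')(141)), Function('K')(-6)) = Add(Add(15360, Pow(141, 2)), -76) = Add(Add(15360, 19881), -76) = Add(35241, -76) = 35165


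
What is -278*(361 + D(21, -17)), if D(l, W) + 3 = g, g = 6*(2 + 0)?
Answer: -102860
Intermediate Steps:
g = 12 (g = 6*2 = 12)
D(l, W) = 9 (D(l, W) = -3 + 12 = 9)
-278*(361 + D(21, -17)) = -278*(361 + 9) = -278*370 = -102860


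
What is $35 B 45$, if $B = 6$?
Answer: $9450$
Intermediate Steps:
$35 B 45 = 35 \cdot 6 \cdot 45 = 210 \cdot 45 = 9450$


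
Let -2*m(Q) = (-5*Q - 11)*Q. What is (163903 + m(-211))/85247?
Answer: 274045/85247 ≈ 3.2147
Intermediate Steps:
m(Q) = -Q*(-11 - 5*Q)/2 (m(Q) = -(-5*Q - 11)*Q/2 = -(-11 - 5*Q)*Q/2 = -Q*(-11 - 5*Q)/2)
(163903 + m(-211))/85247 = (163903 + (½)*(-211)*(11 + 5*(-211)))/85247 = (163903 + (½)*(-211)*(11 - 1055))*(1/85247) = (163903 + (½)*(-211)*(-1044))*(1/85247) = (163903 + 110142)*(1/85247) = 274045*(1/85247) = 274045/85247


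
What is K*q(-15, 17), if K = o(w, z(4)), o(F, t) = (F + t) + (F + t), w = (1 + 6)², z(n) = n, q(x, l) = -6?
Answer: -636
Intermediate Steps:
w = 49 (w = 7² = 49)
o(F, t) = 2*F + 2*t
K = 106 (K = 2*49 + 2*4 = 98 + 8 = 106)
K*q(-15, 17) = 106*(-6) = -636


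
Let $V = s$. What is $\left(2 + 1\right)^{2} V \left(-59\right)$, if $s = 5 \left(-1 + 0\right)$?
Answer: $2655$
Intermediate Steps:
$s = -5$ ($s = 5 \left(-1\right) = -5$)
$V = -5$
$\left(2 + 1\right)^{2} V \left(-59\right) = \left(2 + 1\right)^{2} \left(-5\right) \left(-59\right) = 3^{2} \left(-5\right) \left(-59\right) = 9 \left(-5\right) \left(-59\right) = \left(-45\right) \left(-59\right) = 2655$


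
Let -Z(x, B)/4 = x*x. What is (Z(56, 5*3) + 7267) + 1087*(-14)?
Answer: -20495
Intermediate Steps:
Z(x, B) = -4*x**2 (Z(x, B) = -4*x*x = -4*x**2)
(Z(56, 5*3) + 7267) + 1087*(-14) = (-4*56**2 + 7267) + 1087*(-14) = (-4*3136 + 7267) - 15218 = (-12544 + 7267) - 15218 = -5277 - 15218 = -20495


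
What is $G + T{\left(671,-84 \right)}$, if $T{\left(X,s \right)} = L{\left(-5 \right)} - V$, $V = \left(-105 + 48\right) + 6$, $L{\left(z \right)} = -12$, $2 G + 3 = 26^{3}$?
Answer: $\frac{17651}{2} \approx 8825.5$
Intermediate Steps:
$G = \frac{17573}{2}$ ($G = - \frac{3}{2} + \frac{26^{3}}{2} = - \frac{3}{2} + \frac{1}{2} \cdot 17576 = - \frac{3}{2} + 8788 = \frac{17573}{2} \approx 8786.5$)
$V = -51$ ($V = -57 + 6 = -51$)
$T{\left(X,s \right)} = 39$ ($T{\left(X,s \right)} = -12 - -51 = -12 + 51 = 39$)
$G + T{\left(671,-84 \right)} = \frac{17573}{2} + 39 = \frac{17651}{2}$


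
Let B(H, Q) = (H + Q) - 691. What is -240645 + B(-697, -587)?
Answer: -242620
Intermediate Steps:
B(H, Q) = -691 + H + Q
-240645 + B(-697, -587) = -240645 + (-691 - 697 - 587) = -240645 - 1975 = -242620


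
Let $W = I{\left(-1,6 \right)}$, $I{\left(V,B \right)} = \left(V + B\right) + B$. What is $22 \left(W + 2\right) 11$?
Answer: $3146$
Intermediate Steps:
$I{\left(V,B \right)} = V + 2 B$ ($I{\left(V,B \right)} = \left(B + V\right) + B = V + 2 B$)
$W = 11$ ($W = -1 + 2 \cdot 6 = -1 + 12 = 11$)
$22 \left(W + 2\right) 11 = 22 \left(11 + 2\right) 11 = 22 \cdot 13 \cdot 11 = 286 \cdot 11 = 3146$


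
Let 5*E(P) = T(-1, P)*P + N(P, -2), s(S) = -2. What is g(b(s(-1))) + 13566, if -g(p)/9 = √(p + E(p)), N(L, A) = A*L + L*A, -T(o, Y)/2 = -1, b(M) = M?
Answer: 13566 - 9*I*√30/5 ≈ 13566.0 - 9.859*I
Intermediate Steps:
T(o, Y) = 2 (T(o, Y) = -2*(-1) = 2)
N(L, A) = 2*A*L (N(L, A) = A*L + A*L = 2*A*L)
E(P) = -2*P/5 (E(P) = (2*P + 2*(-2)*P)/5 = (2*P - 4*P)/5 = (-2*P)/5 = -2*P/5)
g(p) = -9*√15*√p/5 (g(p) = -9*√(p - 2*p/5) = -9*√15*√p/5)
g(b(s(-1))) + 13566 = -9*√15*√(-2)/5 + 13566 = -9*√15*I*√2/5 + 13566 = -9*I*√30/5 + 13566 = 13566 - 9*I*√30/5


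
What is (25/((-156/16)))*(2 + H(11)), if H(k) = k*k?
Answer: -4100/13 ≈ -315.38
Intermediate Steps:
H(k) = k**2
(25/((-156/16)))*(2 + H(11)) = (25/((-156/16)))*(2 + 11**2) = (25/((-156*1/16)))*(2 + 121) = (25/(-39/4))*123 = (25*(-4/39))*123 = -100/39*123 = -4100/13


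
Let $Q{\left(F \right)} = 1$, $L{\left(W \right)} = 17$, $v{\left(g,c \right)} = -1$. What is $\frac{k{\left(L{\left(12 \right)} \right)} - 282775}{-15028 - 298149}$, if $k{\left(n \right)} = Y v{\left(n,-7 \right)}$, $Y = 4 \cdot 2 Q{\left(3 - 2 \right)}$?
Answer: $\frac{282783}{313177} \approx 0.90295$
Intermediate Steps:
$Y = 8$ ($Y = 4 \cdot 2 \cdot 1 = 8 \cdot 1 = 8$)
$k{\left(n \right)} = -8$ ($k{\left(n \right)} = 8 \left(-1\right) = -8$)
$\frac{k{\left(L{\left(12 \right)} \right)} - 282775}{-15028 - 298149} = \frac{-8 - 282775}{-15028 - 298149} = - \frac{282783}{-313177} = \left(-282783\right) \left(- \frac{1}{313177}\right) = \frac{282783}{313177}$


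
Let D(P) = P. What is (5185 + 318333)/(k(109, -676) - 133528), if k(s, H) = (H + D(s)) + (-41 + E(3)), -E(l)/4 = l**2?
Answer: -161759/67086 ≈ -2.4112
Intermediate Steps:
E(l) = -4*l**2
k(s, H) = -77 + H + s (k(s, H) = (H + s) + (-41 - 4*3**2) = (H + s) + (-41 - 4*9) = (H + s) + (-41 - 36) = (H + s) - 77 = -77 + H + s)
(5185 + 318333)/(k(109, -676) - 133528) = (5185 + 318333)/((-77 - 676 + 109) - 133528) = 323518/(-644 - 133528) = 323518/(-134172) = 323518*(-1/134172) = -161759/67086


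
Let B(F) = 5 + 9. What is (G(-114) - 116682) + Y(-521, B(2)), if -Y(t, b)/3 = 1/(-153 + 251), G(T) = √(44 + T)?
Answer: -11434839/98 + I*√70 ≈ -1.1668e+5 + 8.3666*I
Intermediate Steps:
B(F) = 14
Y(t, b) = -3/98 (Y(t, b) = -3/(-153 + 251) = -3/98)
(G(-114) - 116682) + Y(-521, B(2)) = (√(44 - 114) - 116682) - 3/98 = (√(-70) - 116682) - 3/98 = (I*√70 - 116682) - 3/98 = (-116682 + I*√70) - 3/98 = -11434839/98 + I*√70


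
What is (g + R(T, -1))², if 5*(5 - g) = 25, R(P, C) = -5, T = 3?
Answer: 25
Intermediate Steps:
g = 0 (g = 5 - ⅕*25 = 5 - 5 = 0)
(g + R(T, -1))² = (0 - 5)² = (-5)² = 25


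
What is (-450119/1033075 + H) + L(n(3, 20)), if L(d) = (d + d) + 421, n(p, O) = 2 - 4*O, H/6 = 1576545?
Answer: 9772408670006/1033075 ≈ 9.4595e+6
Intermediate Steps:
H = 9459270 (H = 6*1576545 = 9459270)
L(d) = 421 + 2*d (L(d) = 2*d + 421 = 421 + 2*d)
(-450119/1033075 + H) + L(n(3, 20)) = (-450119/1033075 + 9459270) + (421 + 2*(2 - 4*20)) = (-450119*1/1033075 + 9459270) + (421 + 2*(2 - 80)) = (-450119/1033075 + 9459270) + (421 + 2*(-78)) = 9772134905131/1033075 + (421 - 156) = 9772134905131/1033075 + 265 = 9772408670006/1033075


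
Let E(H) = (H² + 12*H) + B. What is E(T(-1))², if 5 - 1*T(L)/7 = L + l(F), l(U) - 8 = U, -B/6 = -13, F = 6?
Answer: 6461764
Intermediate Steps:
B = 78 (B = -6*(-13) = 78)
l(U) = 8 + U
T(L) = -63 - 7*L (T(L) = 35 - 7*(L + (8 + 6)) = 35 - 7*(L + 14) = 35 - 7*(14 + L) = 35 + (-98 - 7*L) = -63 - 7*L)
E(H) = 78 + H² + 12*H (E(H) = (H² + 12*H) + 78 = 78 + H² + 12*H)
E(T(-1))² = (78 + (-63 - 7*(-1))² + 12*(-63 - 7*(-1)))² = (78 + (-63 + 7)² + 12*(-63 + 7))² = (78 + (-56)² + 12*(-56))² = (78 + 3136 - 672)² = 2542² = 6461764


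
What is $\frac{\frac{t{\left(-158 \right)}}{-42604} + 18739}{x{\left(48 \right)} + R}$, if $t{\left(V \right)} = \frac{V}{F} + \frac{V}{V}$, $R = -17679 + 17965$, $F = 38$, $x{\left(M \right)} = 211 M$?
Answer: $\frac{1896096353}{1053735383} \approx 1.7994$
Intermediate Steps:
$R = 286$
$t{\left(V \right)} = 1 + \frac{V}{38}$ ($t{\left(V \right)} = \frac{V}{38} + \frac{V}{V} = V \frac{1}{38} + 1 = \frac{V}{38} + 1 = 1 + \frac{V}{38}$)
$\frac{\frac{t{\left(-158 \right)}}{-42604} + 18739}{x{\left(48 \right)} + R} = \frac{\frac{1 + \frac{1}{38} \left(-158\right)}{-42604} + 18739}{211 \cdot 48 + 286} = \frac{\left(1 - \frac{79}{19}\right) \left(- \frac{1}{42604}\right) + 18739}{10128 + 286} = \frac{\left(- \frac{60}{19}\right) \left(- \frac{1}{42604}\right) + 18739}{10414} = \left(\frac{15}{202369} + 18739\right) \frac{1}{10414} = \frac{3792192706}{202369} \cdot \frac{1}{10414} = \frac{1896096353}{1053735383}$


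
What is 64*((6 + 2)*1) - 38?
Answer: 474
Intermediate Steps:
64*((6 + 2)*1) - 38 = 64*(8*1) - 38 = 64*8 - 38 = 512 - 38 = 474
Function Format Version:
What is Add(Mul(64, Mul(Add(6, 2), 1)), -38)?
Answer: 474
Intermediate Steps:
Add(Mul(64, Mul(Add(6, 2), 1)), -38) = Add(Mul(64, Mul(8, 1)), -38) = Add(Mul(64, 8), -38) = Add(512, -38) = 474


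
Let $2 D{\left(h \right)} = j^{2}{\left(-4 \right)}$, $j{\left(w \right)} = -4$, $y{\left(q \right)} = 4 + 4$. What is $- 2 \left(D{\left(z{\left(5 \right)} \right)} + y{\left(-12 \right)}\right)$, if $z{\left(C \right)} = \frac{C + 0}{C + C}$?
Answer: $-32$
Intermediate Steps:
$z{\left(C \right)} = \frac{1}{2}$ ($z{\left(C \right)} = \frac{C}{2 C} = C \frac{1}{2 C} = \frac{1}{2}$)
$y{\left(q \right)} = 8$
$D{\left(h \right)} = 8$ ($D{\left(h \right)} = \frac{\left(-4\right)^{2}}{2} = \frac{1}{2} \cdot 16 = 8$)
$- 2 \left(D{\left(z{\left(5 \right)} \right)} + y{\left(-12 \right)}\right) = - 2 \left(8 + 8\right) = \left(-2\right) 16 = -32$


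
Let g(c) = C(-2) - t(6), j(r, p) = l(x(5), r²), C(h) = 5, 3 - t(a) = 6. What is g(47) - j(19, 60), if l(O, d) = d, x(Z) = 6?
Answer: -353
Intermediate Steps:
t(a) = -3 (t(a) = 3 - 1*6 = 3 - 6 = -3)
j(r, p) = r²
g(c) = 8 (g(c) = 5 - 1*(-3) = 5 + 3 = 8)
g(47) - j(19, 60) = 8 - 1*19² = 8 - 1*361 = 8 - 361 = -353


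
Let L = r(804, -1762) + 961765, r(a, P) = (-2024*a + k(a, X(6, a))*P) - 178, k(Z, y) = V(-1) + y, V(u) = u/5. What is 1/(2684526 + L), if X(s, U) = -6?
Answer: 5/10148707 ≈ 4.9267e-7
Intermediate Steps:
V(u) = u/5 (V(u) = u*(⅕) = u/5)
k(Z, y) = -⅕ + y (k(Z, y) = (⅕)*(-1) + y = -⅕ + y)
r(a, P) = -178 - 2024*a - 31*P/5 (r(a, P) = (-2024*a + (-⅕ - 6)*P) - 178 = (-2024*a - 31*P/5) - 178 = -178 - 2024*a - 31*P/5)
L = -3273923/5 (L = (-178 - 2024*804 - 31/5*(-1762)) + 961765 = (-178 - 1627296 + 54622/5) + 961765 = -8082748/5 + 961765 = -3273923/5 ≈ -6.5479e+5)
1/(2684526 + L) = 1/(2684526 - 3273923/5) = 1/(10148707/5) = 5/10148707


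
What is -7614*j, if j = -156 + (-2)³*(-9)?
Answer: 639576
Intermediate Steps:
j = -84 (j = -156 - 8*(-9) = -156 + 72 = -84)
-7614*j = -7614*(-84) = 639576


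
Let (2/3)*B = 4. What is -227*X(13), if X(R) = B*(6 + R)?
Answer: -25878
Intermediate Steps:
B = 6 (B = (3/2)*4 = 6)
X(R) = 36 + 6*R (X(R) = 6*(6 + R) = 36 + 6*R)
-227*X(13) = -227*(36 + 6*13) = -227*(36 + 78) = -227*114 = -25878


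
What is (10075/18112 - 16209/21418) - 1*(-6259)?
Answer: 1213965557143/193961408 ≈ 6258.8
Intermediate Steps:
(10075/18112 - 16209/21418) - 1*(-6259) = (10075*(1/18112) - 16209*1/21418) + 6259 = (10075/18112 - 16209/21418) + 6259 = -38895529/193961408 + 6259 = 1213965557143/193961408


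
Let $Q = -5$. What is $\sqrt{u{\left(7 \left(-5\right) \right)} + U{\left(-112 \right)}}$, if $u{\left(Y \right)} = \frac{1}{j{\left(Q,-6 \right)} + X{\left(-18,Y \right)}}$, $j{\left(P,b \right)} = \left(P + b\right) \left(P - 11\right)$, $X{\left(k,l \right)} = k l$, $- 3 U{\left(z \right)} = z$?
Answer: $\frac{5 \sqrt{8731398}}{2418} \approx 6.1102$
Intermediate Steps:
$U{\left(z \right)} = - \frac{z}{3}$
$j{\left(P,b \right)} = \left(-11 + P\right) \left(P + b\right)$ ($j{\left(P,b \right)} = \left(P + b\right) \left(-11 + P\right) = \left(-11 + P\right) \left(P + b\right)$)
$u{\left(Y \right)} = \frac{1}{176 - 18 Y}$ ($u{\left(Y \right)} = \frac{1}{\left(\left(-5\right)^{2} - -55 - -66 - -30\right) - 18 Y} = \frac{1}{\left(25 + 55 + 66 + 30\right) - 18 Y} = \frac{1}{176 - 18 Y}$)
$\sqrt{u{\left(7 \left(-5\right) \right)} + U{\left(-112 \right)}} = \sqrt{- \frac{1}{-176 + 18 \cdot 7 \left(-5\right)} - - \frac{112}{3}} = \sqrt{- \frac{1}{-176 + 18 \left(-35\right)} + \frac{112}{3}} = \sqrt{- \frac{1}{-176 - 630} + \frac{112}{3}} = \sqrt{- \frac{1}{-806} + \frac{112}{3}} = \sqrt{\left(-1\right) \left(- \frac{1}{806}\right) + \frac{112}{3}} = \sqrt{\frac{1}{806} + \frac{112}{3}} = \sqrt{\frac{90275}{2418}} = \frac{5 \sqrt{8731398}}{2418}$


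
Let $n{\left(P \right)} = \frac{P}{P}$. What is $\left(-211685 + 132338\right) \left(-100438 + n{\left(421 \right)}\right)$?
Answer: $7969374639$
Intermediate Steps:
$n{\left(P \right)} = 1$
$\left(-211685 + 132338\right) \left(-100438 + n{\left(421 \right)}\right) = \left(-211685 + 132338\right) \left(-100438 + 1\right) = \left(-79347\right) \left(-100437\right) = 7969374639$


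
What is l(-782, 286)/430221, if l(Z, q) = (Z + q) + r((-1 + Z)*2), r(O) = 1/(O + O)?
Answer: -1553473/1347452172 ≈ -0.0011529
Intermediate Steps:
r(O) = 1/(2*O)
l(Z, q) = Z + q + 1/(2*(-2 + 2*Z)) (l(Z, q) = (Z + q) + 1/(2*(((-1 + Z)*2))) = (Z + q) + 1/(2*(-2 + 2*Z)) = Z + q + 1/(2*(-2 + 2*Z)))
l(-782, 286)/430221 = ((1/4 + (-1 - 782)*(-782 + 286))/(-1 - 782))/430221 = ((1/4 - 783*(-496))/(-783))*(1/430221) = -(1/4 + 388368)/783*(1/430221) = -1/783*1553473/4*(1/430221) = -1553473/3132*1/430221 = -1553473/1347452172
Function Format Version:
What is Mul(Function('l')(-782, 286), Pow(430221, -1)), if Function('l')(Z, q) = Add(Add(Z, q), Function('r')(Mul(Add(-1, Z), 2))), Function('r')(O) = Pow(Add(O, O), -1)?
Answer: Rational(-1553473, 1347452172) ≈ -0.0011529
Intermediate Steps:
Function('r')(O) = Mul(Rational(1, 2), Pow(O, -1)) (Function('r')(O) = Pow(Mul(2, O), -1) = Mul(Rational(1, 2), Pow(O, -1)))
Function('l')(Z, q) = Add(Z, q, Mul(Rational(1, 2), Pow(Add(-2, Mul(2, Z)), -1))) (Function('l')(Z, q) = Add(Add(Z, q), Mul(Rational(1, 2), Pow(Mul(Add(-1, Z), 2), -1))) = Add(Add(Z, q), Mul(Rational(1, 2), Pow(Add(-2, Mul(2, Z)), -1))) = Add(Z, q, Mul(Rational(1, 2), Pow(Add(-2, Mul(2, Z)), -1))))
Mul(Function('l')(-782, 286), Pow(430221, -1)) = Mul(Mul(Pow(Add(-1, -782), -1), Add(Rational(1, 4), Mul(Add(-1, -782), Add(-782, 286)))), Pow(430221, -1)) = Mul(Mul(Pow(-783, -1), Add(Rational(1, 4), Mul(-783, -496))), Rational(1, 430221)) = Mul(Mul(Rational(-1, 783), Add(Rational(1, 4), 388368)), Rational(1, 430221)) = Mul(Mul(Rational(-1, 783), Rational(1553473, 4)), Rational(1, 430221)) = Mul(Rational(-1553473, 3132), Rational(1, 430221)) = Rational(-1553473, 1347452172)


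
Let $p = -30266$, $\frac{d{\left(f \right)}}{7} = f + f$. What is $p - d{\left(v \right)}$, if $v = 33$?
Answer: $-30728$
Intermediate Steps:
$d{\left(f \right)} = 14 f$ ($d{\left(f \right)} = 7 \left(f + f\right) = 7 \cdot 2 f = 14 f$)
$p - d{\left(v \right)} = -30266 - 14 \cdot 33 = -30266 - 462 = -30728$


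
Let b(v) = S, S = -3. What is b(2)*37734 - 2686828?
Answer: -2800030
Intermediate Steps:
b(v) = -3
b(2)*37734 - 2686828 = -3*37734 - 2686828 = -113202 - 2686828 = -2800030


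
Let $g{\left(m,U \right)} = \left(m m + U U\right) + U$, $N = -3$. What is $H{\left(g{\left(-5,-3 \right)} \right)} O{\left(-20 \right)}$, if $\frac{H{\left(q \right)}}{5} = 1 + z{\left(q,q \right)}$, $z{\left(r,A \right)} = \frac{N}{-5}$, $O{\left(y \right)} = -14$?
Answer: $-112$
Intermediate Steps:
$z{\left(r,A \right)} = \frac{3}{5}$ ($z{\left(r,A \right)} = - \frac{3}{-5} = \left(-3\right) \left(- \frac{1}{5}\right) = \frac{3}{5}$)
$g{\left(m,U \right)} = U + U^{2} + m^{2}$ ($g{\left(m,U \right)} = \left(m^{2} + U^{2}\right) + U = \left(U^{2} + m^{2}\right) + U = U + U^{2} + m^{2}$)
$H{\left(q \right)} = 8$ ($H{\left(q \right)} = 5 \left(1 + \frac{3}{5}\right) = 5 \cdot \frac{8}{5} = 8$)
$H{\left(g{\left(-5,-3 \right)} \right)} O{\left(-20 \right)} = 8 \left(-14\right) = -112$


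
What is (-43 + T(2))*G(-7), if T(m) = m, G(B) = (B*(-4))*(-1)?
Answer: 1148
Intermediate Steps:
G(B) = 4*B (G(B) = -4*B*(-1) = 4*B)
(-43 + T(2))*G(-7) = (-43 + 2)*(4*(-7)) = -41*(-28) = 1148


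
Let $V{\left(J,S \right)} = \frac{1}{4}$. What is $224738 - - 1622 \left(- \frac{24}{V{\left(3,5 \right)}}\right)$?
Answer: $69026$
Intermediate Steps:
$V{\left(J,S \right)} = \frac{1}{4}$
$224738 - - 1622 \left(- \frac{24}{V{\left(3,5 \right)}}\right) = 224738 - - 1622 \left(- 24 \frac{1}{\frac{1}{4}}\right) = 224738 - - 1622 \left(\left(-24\right) 4\right) = 224738 - \left(-1622\right) \left(-96\right) = 224738 - 155712 = 69026$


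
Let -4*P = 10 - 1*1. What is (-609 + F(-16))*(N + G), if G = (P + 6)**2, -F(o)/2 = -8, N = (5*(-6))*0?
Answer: -133425/16 ≈ -8339.1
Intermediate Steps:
P = -9/4 (P = -(10 - 1*1)/4 = -(10 - 1)/4 = -1/4*9 = -9/4 ≈ -2.2500)
N = 0 (N = -30*0 = 0)
F(o) = 16 (F(o) = -2*(-8) = 16)
G = 225/16 (G = (-9/4 + 6)**2 = (15/4)**2 = 225/16 ≈ 14.063)
(-609 + F(-16))*(N + G) = (-609 + 16)*(0 + 225/16) = -593*225/16 = -133425/16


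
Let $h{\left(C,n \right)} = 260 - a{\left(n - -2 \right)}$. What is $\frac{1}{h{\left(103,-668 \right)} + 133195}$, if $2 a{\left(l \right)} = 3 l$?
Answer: $\frac{1}{134454} \approx 7.4375 \cdot 10^{-6}$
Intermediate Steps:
$a{\left(l \right)} = \frac{3 l}{2}$
$h{\left(C,n \right)} = 257 - \frac{3 n}{2}$ ($h{\left(C,n \right)} = 260 - \frac{3 \left(n - -2\right)}{2} = 260 - \frac{3 \left(n + 2\right)}{2} = 260 - \frac{3 \left(2 + n\right)}{2} = 260 - \left(3 + \frac{3 n}{2}\right) = 257 - \frac{3 n}{2}$)
$\frac{1}{h{\left(103,-668 \right)} + 133195} = \frac{1}{\left(257 - -1002\right) + 133195} = \frac{1}{\left(257 + 1002\right) + 133195} = \frac{1}{1259 + 133195} = \frac{1}{134454}$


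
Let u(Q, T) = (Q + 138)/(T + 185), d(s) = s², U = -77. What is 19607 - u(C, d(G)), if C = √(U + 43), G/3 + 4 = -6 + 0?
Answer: 21273457/1085 - I*√34/1085 ≈ 19607.0 - 0.0053741*I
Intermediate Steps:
G = -30 (G = -12 + 3*(-6 + 0) = -12 + 3*(-6) = -12 - 18 = -30)
C = I*√34 (C = √(-77 + 43) = √(-34) = I*√34 ≈ 5.8309*I)
u(Q, T) = (138 + Q)/(185 + T)
19607 - u(C, d(G)) = 19607 - (138 + I*√34)/(185 + (-30)²) = 19607 - (138 + I*√34)/(185 + 900) = 19607 - (138 + I*√34)/1085 = 19607 - (138/1085 + I*√34/1085) = 19607 + (-138/1085 - I*√34/1085) = 21273457/1085 - I*√34/1085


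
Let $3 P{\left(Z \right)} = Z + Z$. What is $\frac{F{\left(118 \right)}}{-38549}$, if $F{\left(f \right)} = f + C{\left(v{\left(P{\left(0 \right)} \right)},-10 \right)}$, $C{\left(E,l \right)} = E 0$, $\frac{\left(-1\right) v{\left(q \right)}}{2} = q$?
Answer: $- \frac{118}{38549} \approx -0.003061$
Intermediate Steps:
$P{\left(Z \right)} = \frac{2 Z}{3}$ ($P{\left(Z \right)} = \frac{Z + Z}{3} = \frac{2 Z}{3}$)
$v{\left(q \right)} = - 2 q$
$C{\left(E,l \right)} = 0$
$F{\left(f \right)} = f$ ($F{\left(f \right)} = f + 0 = f$)
$\frac{F{\left(118 \right)}}{-38549} = \frac{118}{-38549} = 118 \left(- \frac{1}{38549}\right) = - \frac{118}{38549}$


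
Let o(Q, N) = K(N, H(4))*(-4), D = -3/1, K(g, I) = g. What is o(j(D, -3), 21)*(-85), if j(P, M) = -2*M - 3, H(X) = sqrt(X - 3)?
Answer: 7140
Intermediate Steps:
H(X) = sqrt(-3 + X)
D = -3 (D = -3*1 = -3)
j(P, M) = -3 - 2*M
o(Q, N) = -4*N (o(Q, N) = N*(-4) = -4*N)
o(j(D, -3), 21)*(-85) = -4*21*(-85) = -84*(-85) = 7140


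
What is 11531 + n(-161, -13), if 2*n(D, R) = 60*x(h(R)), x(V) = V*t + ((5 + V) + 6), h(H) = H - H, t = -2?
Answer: 11861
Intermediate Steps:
h(H) = 0
x(V) = 11 - V (x(V) = V*(-2) + ((5 + V) + 6) = -2*V + (11 + V) = 11 - V)
n(D, R) = 330 (n(D, R) = (60*(11 - 1*0))/2 = (60*(11 + 0))/2 = (60*11)/2 = (½)*660 = 330)
11531 + n(-161, -13) = 11531 + 330 = 11861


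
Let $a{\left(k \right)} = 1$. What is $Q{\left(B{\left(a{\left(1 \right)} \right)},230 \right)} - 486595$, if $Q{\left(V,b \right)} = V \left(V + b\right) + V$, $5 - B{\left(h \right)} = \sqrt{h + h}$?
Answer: $-485413 - 241 \sqrt{2} \approx -4.8575 \cdot 10^{5}$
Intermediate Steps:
$B{\left(h \right)} = 5 - \sqrt{2} \sqrt{h}$ ($B{\left(h \right)} = 5 - \sqrt{h + h} = 5 - \sqrt{2 h} = 5 - \sqrt{2} \sqrt{h}$)
$Q{\left(V,b \right)} = V + V \left(V + b\right)$
$Q{\left(B{\left(a{\left(1 \right)} \right)},230 \right)} - 486595 = \left(5 - \sqrt{2} \sqrt{1}\right) \left(1 + \left(5 - \sqrt{2} \sqrt{1}\right) + 230\right) - 486595 = \left(5 - \sqrt{2} \cdot 1\right) \left(1 + \left(5 - \sqrt{2} \cdot 1\right) + 230\right) - 486595 = \left(5 - \sqrt{2}\right) \left(1 + \left(5 - \sqrt{2}\right) + 230\right) - 486595 = \left(5 - \sqrt{2}\right) \left(236 - \sqrt{2}\right) - 486595 = -486595 + \left(5 - \sqrt{2}\right) \left(236 - \sqrt{2}\right)$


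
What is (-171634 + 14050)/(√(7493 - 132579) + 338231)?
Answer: -1087750896/2334700703 + 3216*I*√125086/2334700703 ≈ -0.46591 + 0.00048718*I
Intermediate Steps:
(-171634 + 14050)/(√(7493 - 132579) + 338231) = -157584/(√(-125086) + 338231) = -157584/(I*√125086 + 338231) = -157584/(338231 + I*√125086)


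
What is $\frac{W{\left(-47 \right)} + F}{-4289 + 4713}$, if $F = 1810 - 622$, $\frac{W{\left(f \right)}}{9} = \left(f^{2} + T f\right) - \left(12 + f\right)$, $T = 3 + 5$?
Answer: $\frac{2250}{53} \approx 42.453$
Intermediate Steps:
$T = 8$
$W{\left(f \right)} = -108 + 9 f^{2} + 63 f$ ($W{\left(f \right)} = 9 \left(\left(f^{2} + 8 f\right) - \left(12 + f\right)\right) = 9 \left(-12 + f^{2} + 7 f\right) = -108 + 9 f^{2} + 63 f$)
$F = 1188$ ($F = 1810 - 622 = 1188$)
$\frac{W{\left(-47 \right)} + F}{-4289 + 4713} = \frac{\left(-108 + 9 \left(-47\right)^{2} + 63 \left(-47\right)\right) + 1188}{-4289 + 4713} = \frac{\left(-108 + 9 \cdot 2209 - 2961\right) + 1188}{424} = \left(\left(-108 + 19881 - 2961\right) + 1188\right) \frac{1}{424} = \left(16812 + 1188\right) \frac{1}{424} = 18000 \cdot \frac{1}{424} = \frac{2250}{53}$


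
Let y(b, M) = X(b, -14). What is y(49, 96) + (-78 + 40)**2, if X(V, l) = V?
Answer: 1493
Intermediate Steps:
y(b, M) = b
y(49, 96) + (-78 + 40)**2 = 49 + (-78 + 40)**2 = 49 + (-38)**2 = 49 + 1444 = 1493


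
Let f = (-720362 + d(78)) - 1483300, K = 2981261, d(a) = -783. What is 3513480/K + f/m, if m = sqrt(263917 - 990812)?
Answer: 3513480/2981261 + 440889*I*sqrt(726895)/145379 ≈ 1.1785 + 2585.6*I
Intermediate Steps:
m = I*sqrt(726895) (m = sqrt(-726895) = I*sqrt(726895) ≈ 852.58*I)
f = -2204445 (f = (-720362 - 783) - 1483300 = -721145 - 1483300 = -2204445)
3513480/K + f/m = 3513480/2981261 - 2204445*(-I*sqrt(726895)/726895) = 3513480*(1/2981261) - (-440889)*I*sqrt(726895)/145379 = 3513480/2981261 + 440889*I*sqrt(726895)/145379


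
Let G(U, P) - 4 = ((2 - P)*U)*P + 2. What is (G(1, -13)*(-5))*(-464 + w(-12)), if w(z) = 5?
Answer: -433755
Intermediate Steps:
G(U, P) = 6 + P*U*(2 - P) (G(U, P) = 4 + (((2 - P)*U)*P + 2) = 4 + ((U*(2 - P))*P + 2) = 4 + (P*U*(2 - P) + 2) = 4 + (2 + P*U*(2 - P)) = 6 + P*U*(2 - P))
(G(1, -13)*(-5))*(-464 + w(-12)) = ((6 - 1*1*(-13)² + 2*(-13)*1)*(-5))*(-464 + 5) = ((6 - 1*1*169 - 26)*(-5))*(-459) = ((6 - 169 - 26)*(-5))*(-459) = -189*(-5)*(-459) = 945*(-459) = -433755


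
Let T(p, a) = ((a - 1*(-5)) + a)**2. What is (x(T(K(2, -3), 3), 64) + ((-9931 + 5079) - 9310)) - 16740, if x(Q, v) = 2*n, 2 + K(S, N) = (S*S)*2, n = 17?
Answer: -30868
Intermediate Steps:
K(S, N) = -2 + 2*S**2 (K(S, N) = -2 + (S*S)*2 = -2 + S**2*2 = -2 + 2*S**2)
T(p, a) = (5 + 2*a)**2 (T(p, a) = ((a + 5) + a)**2 = ((5 + a) + a)**2 = (5 + 2*a)**2)
x(Q, v) = 34 (x(Q, v) = 2*17 = 34)
(x(T(K(2, -3), 3), 64) + ((-9931 + 5079) - 9310)) - 16740 = (34 + ((-9931 + 5079) - 9310)) - 16740 = (34 + (-4852 - 9310)) - 16740 = (34 - 14162) - 16740 = -14128 - 16740 = -30868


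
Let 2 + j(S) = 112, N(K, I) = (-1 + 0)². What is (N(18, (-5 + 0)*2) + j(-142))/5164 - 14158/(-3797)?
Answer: 73533379/19607708 ≈ 3.7502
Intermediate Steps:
N(K, I) = 1 (N(K, I) = (-1)² = 1)
j(S) = 110 (j(S) = -2 + 112 = 110)
(N(18, (-5 + 0)*2) + j(-142))/5164 - 14158/(-3797) = (1 + 110)/5164 - 14158/(-3797) = 111*(1/5164) - 14158*(-1/3797) = 111/5164 + 14158/3797 = 73533379/19607708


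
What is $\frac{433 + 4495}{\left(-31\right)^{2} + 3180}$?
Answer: $\frac{4928}{4141} \approx 1.1901$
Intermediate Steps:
$\frac{433 + 4495}{\left(-31\right)^{2} + 3180} = \frac{4928}{961 + 3180} = \frac{4928}{4141}$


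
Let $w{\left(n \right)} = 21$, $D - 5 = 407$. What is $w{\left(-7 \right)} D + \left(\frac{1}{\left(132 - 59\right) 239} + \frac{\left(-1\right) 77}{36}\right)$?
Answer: $\frac{5432908601}{628092} \approx 8649.9$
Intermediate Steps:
$D = 412$ ($D = 5 + 407 = 412$)
$w{\left(-7 \right)} D + \left(\frac{1}{\left(132 - 59\right) 239} + \frac{\left(-1\right) 77}{36}\right) = 21 \cdot 412 + \left(\frac{1}{\left(132 - 59\right) 239} + \frac{\left(-1\right) 77}{36}\right) = 8652 - \left(\frac{77}{36} - \frac{1}{73} \cdot \frac{1}{239}\right) = 8652 + \left(\frac{1}{73} \cdot \frac{1}{239} - \frac{77}{36}\right) = 8652 + \left(\frac{1}{17447} - \frac{77}{36}\right) = 8652 - \frac{1343383}{628092} = \frac{5432908601}{628092}$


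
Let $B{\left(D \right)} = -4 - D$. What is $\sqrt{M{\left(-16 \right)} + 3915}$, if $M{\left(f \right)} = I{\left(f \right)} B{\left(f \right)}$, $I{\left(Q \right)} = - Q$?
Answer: $37 \sqrt{3} \approx 64.086$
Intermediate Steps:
$M{\left(f \right)} = - f \left(-4 - f\right)$
$\sqrt{M{\left(-16 \right)} + 3915} = \sqrt{- 16 \left(4 - 16\right) + 3915} = \sqrt{\left(-16\right) \left(-12\right) + 3915} = \sqrt{192 + 3915} = \sqrt{4107} = 37 \sqrt{3}$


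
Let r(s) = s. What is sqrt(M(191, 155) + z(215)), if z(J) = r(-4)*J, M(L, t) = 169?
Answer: I*sqrt(691) ≈ 26.287*I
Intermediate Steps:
z(J) = -4*J
sqrt(M(191, 155) + z(215)) = sqrt(169 - 4*215) = sqrt(169 - 860) = sqrt(-691) = I*sqrt(691)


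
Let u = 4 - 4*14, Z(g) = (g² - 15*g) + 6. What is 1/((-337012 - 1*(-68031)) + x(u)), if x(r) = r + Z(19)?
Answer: -1/268951 ≈ -3.7181e-6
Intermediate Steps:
Z(g) = 6 + g² - 15*g
u = -52 (u = 4 - 56 = -52)
x(r) = 82 + r (x(r) = r + (6 + 19² - 15*19) = r + (6 + 361 - 285) = r + 82 = 82 + r)
1/((-337012 - 1*(-68031)) + x(u)) = 1/((-337012 - 1*(-68031)) + (82 - 52)) = 1/((-337012 + 68031) + 30) = 1/(-268981 + 30) = 1/(-268951) = -1/268951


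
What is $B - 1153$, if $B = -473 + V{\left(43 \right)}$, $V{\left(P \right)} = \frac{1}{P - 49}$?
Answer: $- \frac{9757}{6} \approx -1626.2$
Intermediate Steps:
$V{\left(P \right)} = \frac{1}{-49 + P}$
$B = - \frac{2839}{6}$ ($B = -473 + \frac{1}{-49 + 43} = -473 + \frac{1}{-6} = -473 - \frac{1}{6} = - \frac{2839}{6} \approx -473.17$)
$B - 1153 = - \frac{2839}{6} - 1153 = - \frac{9757}{6}$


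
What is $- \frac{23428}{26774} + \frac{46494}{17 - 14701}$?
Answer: $- \frac{397211777}{98287354} \approx -4.0413$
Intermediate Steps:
$- \frac{23428}{26774} + \frac{46494}{17 - 14701} = \left(-23428\right) \frac{1}{26774} + \frac{46494}{17 - 14701} = - \frac{11714}{13387} + \frac{46494}{-14684} = - \frac{11714}{13387} + 46494 \left(- \frac{1}{14684}\right) = - \frac{11714}{13387} - \frac{23247}{7342} = - \frac{397211777}{98287354}$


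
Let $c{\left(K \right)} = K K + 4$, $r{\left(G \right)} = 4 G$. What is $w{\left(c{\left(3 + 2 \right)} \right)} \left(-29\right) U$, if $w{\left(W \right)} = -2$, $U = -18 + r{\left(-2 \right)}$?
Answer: $-1508$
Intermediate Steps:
$c{\left(K \right)} = 4 + K^{2}$ ($c{\left(K \right)} = K^{2} + 4 = 4 + K^{2}$)
$U = -26$ ($U = -18 + 4 \left(-2\right) = -18 - 8 = -26$)
$w{\left(c{\left(3 + 2 \right)} \right)} \left(-29\right) U = \left(-2\right) \left(-29\right) \left(-26\right) = 58 \left(-26\right) = -1508$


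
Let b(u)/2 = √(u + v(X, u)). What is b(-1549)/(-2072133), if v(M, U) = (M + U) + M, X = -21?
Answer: -4*I*√785/2072133 ≈ -5.4085e-5*I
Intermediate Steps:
v(M, U) = U + 2*M
b(u) = 2*√(-42 + 2*u) (b(u) = 2*√(u + (u + 2*(-21))) = 2*√(u + (u - 42)) = 2*√(u + (-42 + u)) = 2*√(-42 + 2*u))
b(-1549)/(-2072133) = (2*√(-42 + 2*(-1549)))/(-2072133) = (2*√(-42 - 3098))*(-1/2072133) = (2*√(-3140))*(-1/2072133) = (2*(2*I*√785))*(-1/2072133) = (4*I*√785)*(-1/2072133) = -4*I*√785/2072133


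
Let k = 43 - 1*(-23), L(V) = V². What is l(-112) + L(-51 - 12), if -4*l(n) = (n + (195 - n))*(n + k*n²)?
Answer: -40350891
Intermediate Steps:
k = 66 (k = 43 + 23 = 66)
l(n) = -6435*n²/2 - 195*n/4 (l(n) = -(n + (195 - n))*(n + 66*n²)/4 = -195*(n + 66*n²)/4 = -(195*n + 12870*n²)/4 = -6435*n²/2 - 195*n/4)
l(-112) + L(-51 - 12) = -195/4*(-112)*(1 + 66*(-112)) + (-51 - 12)² = -195/4*(-112)*(1 - 7392) + (-63)² = -195/4*(-112)*(-7391) + 3969 = -40354860 + 3969 = -40350891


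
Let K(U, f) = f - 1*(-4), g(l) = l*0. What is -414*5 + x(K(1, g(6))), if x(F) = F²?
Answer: -2054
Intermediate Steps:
g(l) = 0
K(U, f) = 4 + f (K(U, f) = f + 4 = 4 + f)
-414*5 + x(K(1, g(6))) = -414*5 + (4 + 0)² = -2070 + 4² = -2070 + 16 = -2054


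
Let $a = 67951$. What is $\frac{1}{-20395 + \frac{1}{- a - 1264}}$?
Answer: $- \frac{69215}{1411639926} \approx -4.9032 \cdot 10^{-5}$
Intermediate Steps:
$\frac{1}{-20395 + \frac{1}{- a - 1264}} = \frac{1}{-20395 + \frac{1}{\left(-1\right) 67951 - 1264}} = \frac{1}{-20395 + \frac{1}{-67951 - 1264}} = \frac{1}{-20395 + \frac{1}{-69215}} = \frac{1}{-20395 - \frac{1}{69215}} = \frac{1}{- \frac{1411639926}{69215}} = - \frac{69215}{1411639926}$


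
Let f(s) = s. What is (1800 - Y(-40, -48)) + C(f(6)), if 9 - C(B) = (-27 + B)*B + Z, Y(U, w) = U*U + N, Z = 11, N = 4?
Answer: 320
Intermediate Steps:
Y(U, w) = 4 + U² (Y(U, w) = U*U + 4 = U² + 4 = 4 + U²)
C(B) = -2 - B*(-27 + B) (C(B) = 9 - ((-27 + B)*B + 11) = 9 - (B*(-27 + B) + 11) = 9 - (11 + B*(-27 + B)) = 9 + (-11 - B*(-27 + B)) = -2 - B*(-27 + B))
(1800 - Y(-40, -48)) + C(f(6)) = (1800 - (4 + (-40)²)) + (-2 - 1*6² + 27*6) = (1800 - (4 + 1600)) + (-2 - 1*36 + 162) = (1800 - 1*1604) + (-2 - 36 + 162) = (1800 - 1604) + 124 = 196 + 124 = 320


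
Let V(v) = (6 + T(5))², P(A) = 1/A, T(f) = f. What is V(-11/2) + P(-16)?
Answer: 1935/16 ≈ 120.94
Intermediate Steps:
V(v) = 121 (V(v) = (6 + 5)² = 11² = 121)
V(-11/2) + P(-16) = 121 + 1/(-16) = 121 - 1/16 = 1935/16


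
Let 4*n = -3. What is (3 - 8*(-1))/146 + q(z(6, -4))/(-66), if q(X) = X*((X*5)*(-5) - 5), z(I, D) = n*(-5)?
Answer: 146111/25696 ≈ 5.6861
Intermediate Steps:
n = -¾ (n = (¼)*(-3) = -¾ ≈ -0.75000)
z(I, D) = 15/4 (z(I, D) = -¾*(-5) = 15/4)
q(X) = X*(-5 - 25*X) (q(X) = X*((5*X)*(-5) - 5) = X*(-25*X - 5) = X*(-5 - 25*X))
(3 - 8*(-1))/146 + q(z(6, -4))/(-66) = (3 - 8*(-1))/146 - 5*15/4*(1 + 5*(15/4))/(-66) = (3 + 8)*(1/146) - 5*15/4*(1 + 75/4)*(-1/66) = 11*(1/146) - 5*15/4*79/4*(-1/66) = 11/146 - 5925/16*(-1/66) = 11/146 + 1975/352 = 146111/25696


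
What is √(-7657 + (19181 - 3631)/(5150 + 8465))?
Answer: I*√56766111423/2723 ≈ 87.498*I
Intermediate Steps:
√(-7657 + (19181 - 3631)/(5150 + 8465)) = √(-7657 + 15550/13615) = √(-7657 + 15550*(1/13615)) = √(-7657 + 3110/2723) = √(-20846901/2723) = I*√56766111423/2723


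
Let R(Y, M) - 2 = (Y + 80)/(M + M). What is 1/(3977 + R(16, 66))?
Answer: 11/43777 ≈ 0.00025127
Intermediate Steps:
R(Y, M) = 2 + (80 + Y)/(2*M) (R(Y, M) = 2 + (Y + 80)/(M + M) = 2 + (80 + Y)/((2*M)) = 2 + (80 + Y)*(1/(2*M)) = 2 + (80 + Y)/(2*M))
1/(3977 + R(16, 66)) = 1/(3977 + (½)*(80 + 16 + 4*66)/66) = 1/(3977 + (½)*(1/66)*(80 + 16 + 264)) = 1/(3977 + (½)*(1/66)*360) = 1/(3977 + 30/11) = 1/(43777/11) = 11/43777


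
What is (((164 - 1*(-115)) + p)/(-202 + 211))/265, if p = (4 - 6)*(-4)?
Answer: 287/2385 ≈ 0.12034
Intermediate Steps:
p = 8 (p = -2*(-4) = 8)
(((164 - 1*(-115)) + p)/(-202 + 211))/265 = (((164 - 1*(-115)) + 8)/(-202 + 211))/265 = (((164 + 115) + 8)/9)*(1/265) = ((279 + 8)*(⅑))*(1/265) = (287*(⅑))*(1/265) = (287/9)*(1/265) = 287/2385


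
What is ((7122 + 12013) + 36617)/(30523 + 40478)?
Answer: 808/1029 ≈ 0.78523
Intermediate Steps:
((7122 + 12013) + 36617)/(30523 + 40478) = (19135 + 36617)/71001 = 55752*(1/71001) = 808/1029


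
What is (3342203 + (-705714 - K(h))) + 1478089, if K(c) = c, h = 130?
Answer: 4114448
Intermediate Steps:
(3342203 + (-705714 - K(h))) + 1478089 = (3342203 + (-705714 - 1*130)) + 1478089 = (3342203 + (-705714 - 130)) + 1478089 = (3342203 - 705844) + 1478089 = 2636359 + 1478089 = 4114448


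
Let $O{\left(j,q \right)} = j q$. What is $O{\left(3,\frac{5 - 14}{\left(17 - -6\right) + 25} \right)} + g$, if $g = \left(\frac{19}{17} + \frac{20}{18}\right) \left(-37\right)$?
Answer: $- \frac{203249}{2448} \approx -83.027$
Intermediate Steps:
$g = - \frac{12617}{153}$ ($g = \left(19 \cdot \frac{1}{17} + 20 \cdot \frac{1}{18}\right) \left(-37\right) = \left(\frac{19}{17} + \frac{10}{9}\right) \left(-37\right) = \frac{341}{153} \left(-37\right) = - \frac{12617}{153} \approx -82.464$)
$O{\left(3,\frac{5 - 14}{\left(17 - -6\right) + 25} \right)} + g = 3 \frac{5 - 14}{\left(17 - -6\right) + 25} - \frac{12617}{153} = 3 \left(- \frac{9}{\left(17 + 6\right) + 25}\right) - \frac{12617}{153} = 3 \left(- \frac{9}{23 + 25}\right) - \frac{12617}{153} = 3 \left(- \frac{9}{48}\right) - \frac{12617}{153} = 3 \left(\left(-9\right) \frac{1}{48}\right) - \frac{12617}{153} = 3 \left(- \frac{3}{16}\right) - \frac{12617}{153} = - \frac{9}{16} - \frac{12617}{153} = - \frac{203249}{2448}$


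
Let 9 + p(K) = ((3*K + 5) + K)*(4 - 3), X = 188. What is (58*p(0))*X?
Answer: -43616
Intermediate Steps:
p(K) = -4 + 4*K (p(K) = -9 + ((3*K + 5) + K)*(4 - 3) = -9 + ((5 + 3*K) + K)*1 = -9 + (5 + 4*K)*1 = -9 + (5 + 4*K) = -4 + 4*K)
(58*p(0))*X = (58*(-4 + 4*0))*188 = (58*(-4 + 0))*188 = (58*(-4))*188 = -232*188 = -43616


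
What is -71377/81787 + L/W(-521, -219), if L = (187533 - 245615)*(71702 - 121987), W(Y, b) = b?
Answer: -238871492803753/17911353 ≈ -1.3336e+7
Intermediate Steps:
L = 2920653370 (L = -58082*(-50285) = 2920653370)
-71377/81787 + L/W(-521, -219) = -71377/81787 + 2920653370/(-219) = -71377*1/81787 + 2920653370*(-1/219) = -71377/81787 - 2920653370/219 = -238871492803753/17911353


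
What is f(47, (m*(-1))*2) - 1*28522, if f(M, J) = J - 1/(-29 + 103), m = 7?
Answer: -2111665/74 ≈ -28536.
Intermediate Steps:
f(M, J) = -1/74 + J (f(M, J) = J - 1/74 = -1/74 + J)
f(47, (m*(-1))*2) - 1*28522 = (-1/74 + (7*(-1))*2) - 1*28522 = (-1/74 - 7*2) - 28522 = (-1/74 - 14) - 28522 = -1037/74 - 28522 = -2111665/74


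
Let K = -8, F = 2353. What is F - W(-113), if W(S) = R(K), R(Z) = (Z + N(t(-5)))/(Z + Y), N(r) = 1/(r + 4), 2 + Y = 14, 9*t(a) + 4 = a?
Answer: 28259/12 ≈ 2354.9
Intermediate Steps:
t(a) = -4/9 + a/9
Y = 12 (Y = -2 + 14 = 12)
N(r) = 1/(4 + r)
R(Z) = (1/3 + Z)/(12 + Z) (R(Z) = (Z + 1/(4 + (-4/9 + (1/9)*(-5))))/(Z + 12) = (Z + 1/(4 + (-4/9 - 5/9)))/(12 + Z) = (Z + 1/(4 - 1))/(12 + Z) = (Z + 1/3)/(12 + Z) = (1/3 + Z)/(12 + Z))
W(S) = -23/12 (W(S) = (1/3 - 8)/(12 - 8) = -23/3/4 = (1/4)*(-23/3) = -23/12)
F - W(-113) = 2353 - 1*(-23/12) = 2353 + 23/12 = 28259/12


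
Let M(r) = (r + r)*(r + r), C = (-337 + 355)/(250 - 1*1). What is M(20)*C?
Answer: 9600/83 ≈ 115.66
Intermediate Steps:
C = 6/83 (C = 18/(250 - 1) = 18/249 = 18*(1/249) = 6/83 ≈ 0.072289)
M(r) = 4*r**2 (M(r) = (2*r)*(2*r) = 4*r**2)
M(20)*C = (4*20**2)*(6/83) = (4*400)*(6/83) = 1600*(6/83) = 9600/83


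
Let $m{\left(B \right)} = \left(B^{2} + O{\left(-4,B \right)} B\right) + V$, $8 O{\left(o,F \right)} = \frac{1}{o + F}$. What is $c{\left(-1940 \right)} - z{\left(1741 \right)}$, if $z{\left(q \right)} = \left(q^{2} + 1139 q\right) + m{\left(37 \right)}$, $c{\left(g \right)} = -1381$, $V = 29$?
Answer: $- \frac{1324450813}{264} \approx -5.0169 \cdot 10^{6}$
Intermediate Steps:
$O{\left(o,F \right)} = \frac{1}{8 \left(F + o\right)}$ ($O{\left(o,F \right)} = \frac{1}{8 \left(o + F\right)} = \frac{1}{8 \left(F + o\right)}$)
$m{\left(B \right)} = 29 + B^{2} + \frac{B}{8 \left(-4 + B\right)}$ ($m{\left(B \right)} = \left(B^{2} + \frac{1}{8 \left(B - 4\right)} B\right) + 29 = \left(B^{2} + \frac{1}{8 \left(-4 + B\right)} B\right) + 29 = \left(B^{2} + \frac{B}{8 \left(-4 + B\right)}\right) + 29 = 29 + B^{2} + \frac{B}{8 \left(-4 + B\right)}$)
$z{\left(q \right)} = \frac{369109}{264} + q^{2} + 1139 q$ ($z{\left(q \right)} = \left(q^{2} + 1139 q\right) + \frac{\frac{1}{8} \cdot 37 + \left(-4 + 37\right) \left(29 + 37^{2}\right)}{-4 + 37} = \left(q^{2} + 1139 q\right) + \frac{\frac{37}{8} + 33 \left(29 + 1369\right)}{33} = \left(q^{2} + 1139 q\right) + \frac{\frac{37}{8} + 33 \cdot 1398}{33} = \left(q^{2} + 1139 q\right) + \frac{\frac{37}{8} + 46134}{33} = \left(q^{2} + 1139 q\right) + \frac{1}{33} \cdot \frac{369109}{8} = \left(q^{2} + 1139 q\right) + \frac{369109}{264} = \frac{369109}{264} + q^{2} + 1139 q$)
$c{\left(-1940 \right)} - z{\left(1741 \right)} = -1381 - \left(\frac{369109}{264} + 1741^{2} + 1139 \cdot 1741\right) = -1381 - \left(\frac{369109}{264} + 3031081 + 1982999\right) = -1381 - \frac{1324086229}{264} = - \frac{1324450813}{264}$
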